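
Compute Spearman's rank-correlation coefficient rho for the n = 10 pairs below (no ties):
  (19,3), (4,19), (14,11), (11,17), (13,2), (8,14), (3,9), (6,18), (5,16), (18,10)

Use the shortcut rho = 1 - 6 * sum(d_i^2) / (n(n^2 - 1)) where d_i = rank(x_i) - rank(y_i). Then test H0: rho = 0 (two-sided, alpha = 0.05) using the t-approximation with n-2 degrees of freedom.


Step 1: Rank x and y separately (midranks; no ties here).
rank(x): 19->10, 4->2, 14->8, 11->6, 13->7, 8->5, 3->1, 6->4, 5->3, 18->9
rank(y): 3->2, 19->10, 11->5, 17->8, 2->1, 14->6, 9->3, 18->9, 16->7, 10->4
Step 2: d_i = R_x(i) - R_y(i); compute d_i^2.
  (10-2)^2=64, (2-10)^2=64, (8-5)^2=9, (6-8)^2=4, (7-1)^2=36, (5-6)^2=1, (1-3)^2=4, (4-9)^2=25, (3-7)^2=16, (9-4)^2=25
sum(d^2) = 248.
Step 3: rho = 1 - 6*248 / (10*(10^2 - 1)) = 1 - 1488/990 = -0.503030.
Step 4: Under H0, t = rho * sqrt((n-2)/(1-rho^2)) = -1.6462 ~ t(8).
Step 5: Two-sided p-value from the t-distribution with 8 df = 0.138334.
Step 6: alpha = 0.05. fail to reject H0.

rho = -0.5030, p = 0.138334, fail to reject H0 at alpha = 0.05.


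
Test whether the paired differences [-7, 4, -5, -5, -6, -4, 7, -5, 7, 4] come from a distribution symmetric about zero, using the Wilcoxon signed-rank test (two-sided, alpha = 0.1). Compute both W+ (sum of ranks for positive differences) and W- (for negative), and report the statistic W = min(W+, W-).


Step 1: Drop any zero differences (none here) and take |d_i|.
|d| = [7, 4, 5, 5, 6, 4, 7, 5, 7, 4]
Step 2: Midrank |d_i| (ties get averaged ranks).
ranks: |7|->9, |4|->2, |5|->5, |5|->5, |6|->7, |4|->2, |7|->9, |5|->5, |7|->9, |4|->2
Step 3: Attach original signs; sum ranks with positive sign and with negative sign.
W+ = 2 + 9 + 9 + 2 = 22
W- = 9 + 5 + 5 + 7 + 2 + 5 = 33
(Check: W+ + W- = 55 should equal n(n+1)/2 = 55.)
Step 4: Test statistic W = min(W+, W-) = 22.
Step 5: Ties in |d|, so use the tie-corrected normal approximation.
        E[W] = n(n+1)/4 = 10*11/4 = 27.5.
        Tie groups: |d|=4 (t=3), |d|=5 (t=3), |d|=7 (t=3); sum(t^3 - t) = 72.
        Var[W] = n(n+1)(2n+1)/24 - sum(t^3-t)/48 = 2310/24 - 72/48 = 94.75.
        z = (W - E[W]) / sqrt(Var[W]) = (22 - 27.5) / 9.7340 = -0.5650.
        Two-sided p = 2*Phi(z) = 0.572052.
Step 6: alpha = 0.1. fail to reject H0.

W+ = 22, W- = 33, W = min = 22, p = 0.572052, fail to reject H0.


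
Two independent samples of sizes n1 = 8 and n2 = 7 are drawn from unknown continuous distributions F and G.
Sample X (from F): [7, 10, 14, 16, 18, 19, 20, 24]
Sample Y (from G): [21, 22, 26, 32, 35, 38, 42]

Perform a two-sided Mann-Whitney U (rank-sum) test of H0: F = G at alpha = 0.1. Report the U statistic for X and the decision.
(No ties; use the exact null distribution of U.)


Step 1: Combine and sort all 15 observations; assign midranks.
sorted (value, group): (7,X), (10,X), (14,X), (16,X), (18,X), (19,X), (20,X), (21,Y), (22,Y), (24,X), (26,Y), (32,Y), (35,Y), (38,Y), (42,Y)
ranks: 7->1, 10->2, 14->3, 16->4, 18->5, 19->6, 20->7, 21->8, 22->9, 24->10, 26->11, 32->12, 35->13, 38->14, 42->15
Step 2: Rank sum for X: R1 = 1 + 2 + 3 + 4 + 5 + 6 + 7 + 10 = 38.
Step 3: U_X = R1 - n1(n1+1)/2 = 38 - 8*9/2 = 38 - 36 = 2.
       U_Y = n1*n2 - U_X = 56 - 2 = 54.
Step 4: No ties, so the exact null distribution of U (based on enumerating the C(15,8) = 6435 equally likely rank assignments) gives the two-sided p-value.
Step 5: p-value = 0.001243; compare to alpha = 0.1. reject H0.

U_X = 2, p = 0.001243, reject H0 at alpha = 0.1.


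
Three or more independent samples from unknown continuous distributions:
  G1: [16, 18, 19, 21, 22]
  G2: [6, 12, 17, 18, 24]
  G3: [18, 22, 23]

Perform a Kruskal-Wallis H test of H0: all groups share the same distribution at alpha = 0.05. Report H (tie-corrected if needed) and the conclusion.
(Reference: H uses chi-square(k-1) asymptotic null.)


Step 1: Combine all N = 13 observations and assign midranks.
sorted (value, group, rank): (6,G2,1), (12,G2,2), (16,G1,3), (17,G2,4), (18,G1,6), (18,G2,6), (18,G3,6), (19,G1,8), (21,G1,9), (22,G1,10.5), (22,G3,10.5), (23,G3,12), (24,G2,13)
Step 2: Sum ranks within each group.
R_1 = 36.5 (n_1 = 5)
R_2 = 26 (n_2 = 5)
R_3 = 28.5 (n_3 = 3)
Step 3: H = 12/(N(N+1)) * sum(R_i^2/n_i) - 3(N+1)
     = 12/(13*14) * (36.5^2/5 + 26^2/5 + 28.5^2/3) - 3*14
     = 0.065934 * 672.4 - 42
     = 2.334066.
Step 4: Ties present; correction factor C = 1 - 30/(13^3 - 13) = 0.986264. Corrected H = 2.334066 / 0.986264 = 2.366574.
Step 5: Under H0, H ~ chi^2(2); p-value = 0.306270.
Step 6: alpha = 0.05. fail to reject H0.

H = 2.3666, df = 2, p = 0.306270, fail to reject H0.


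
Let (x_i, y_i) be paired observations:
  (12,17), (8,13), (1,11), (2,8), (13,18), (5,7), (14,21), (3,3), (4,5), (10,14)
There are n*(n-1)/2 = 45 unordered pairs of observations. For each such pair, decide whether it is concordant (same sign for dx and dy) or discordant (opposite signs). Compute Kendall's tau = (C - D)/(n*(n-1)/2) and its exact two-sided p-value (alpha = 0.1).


Step 1: Enumerate the 45 unordered pairs (i,j) with i<j and classify each by sign(x_j-x_i) * sign(y_j-y_i).
  (1,2):dx=-4,dy=-4->C; (1,3):dx=-11,dy=-6->C; (1,4):dx=-10,dy=-9->C; (1,5):dx=+1,dy=+1->C
  (1,6):dx=-7,dy=-10->C; (1,7):dx=+2,dy=+4->C; (1,8):dx=-9,dy=-14->C; (1,9):dx=-8,dy=-12->C
  (1,10):dx=-2,dy=-3->C; (2,3):dx=-7,dy=-2->C; (2,4):dx=-6,dy=-5->C; (2,5):dx=+5,dy=+5->C
  (2,6):dx=-3,dy=-6->C; (2,7):dx=+6,dy=+8->C; (2,8):dx=-5,dy=-10->C; (2,9):dx=-4,dy=-8->C
  (2,10):dx=+2,dy=+1->C; (3,4):dx=+1,dy=-3->D; (3,5):dx=+12,dy=+7->C; (3,6):dx=+4,dy=-4->D
  (3,7):dx=+13,dy=+10->C; (3,8):dx=+2,dy=-8->D; (3,9):dx=+3,dy=-6->D; (3,10):dx=+9,dy=+3->C
  (4,5):dx=+11,dy=+10->C; (4,6):dx=+3,dy=-1->D; (4,7):dx=+12,dy=+13->C; (4,8):dx=+1,dy=-5->D
  (4,9):dx=+2,dy=-3->D; (4,10):dx=+8,dy=+6->C; (5,6):dx=-8,dy=-11->C; (5,7):dx=+1,dy=+3->C
  (5,8):dx=-10,dy=-15->C; (5,9):dx=-9,dy=-13->C; (5,10):dx=-3,dy=-4->C; (6,7):dx=+9,dy=+14->C
  (6,8):dx=-2,dy=-4->C; (6,9):dx=-1,dy=-2->C; (6,10):dx=+5,dy=+7->C; (7,8):dx=-11,dy=-18->C
  (7,9):dx=-10,dy=-16->C; (7,10):dx=-4,dy=-7->C; (8,9):dx=+1,dy=+2->C; (8,10):dx=+7,dy=+11->C
  (9,10):dx=+6,dy=+9->C
Step 2: C = 38, D = 7, total pairs = 45.
Step 3: tau = (C - D)/(n(n-1)/2) = (38 - 7)/45 = 0.688889.
Step 4: Exact two-sided p-value (enumerate n! = 3628800 permutations of y under H0): p = 0.004687.
Step 5: alpha = 0.1. reject H0.

tau_b = 0.6889 (C=38, D=7), p = 0.004687, reject H0.


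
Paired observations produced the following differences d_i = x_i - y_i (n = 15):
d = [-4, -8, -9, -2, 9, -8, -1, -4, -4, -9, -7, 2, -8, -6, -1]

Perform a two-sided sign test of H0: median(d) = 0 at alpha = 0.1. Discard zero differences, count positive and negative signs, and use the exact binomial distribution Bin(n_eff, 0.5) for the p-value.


Step 1: Discard zero differences. Original n = 15; n_eff = number of nonzero differences = 15.
Nonzero differences (with sign): -4, -8, -9, -2, +9, -8, -1, -4, -4, -9, -7, +2, -8, -6, -1
Step 2: Count signs: positive = 2, negative = 13.
Step 3: Under H0: P(positive) = 0.5, so the number of positives S ~ Bin(15, 0.5).
Step 4: Two-sided exact p-value = sum of Bin(15,0.5) probabilities at or below the observed probability = 0.007385.
Step 5: alpha = 0.1. reject H0.

n_eff = 15, pos = 2, neg = 13, p = 0.007385, reject H0.


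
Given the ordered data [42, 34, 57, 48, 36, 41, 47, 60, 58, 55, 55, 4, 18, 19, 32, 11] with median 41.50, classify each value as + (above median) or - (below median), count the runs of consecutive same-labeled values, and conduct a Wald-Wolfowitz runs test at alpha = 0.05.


Step 1: Compute median = 41.50; label A = above, B = below.
Labels in order: ABAABBAAAAABBBBB  (n_A = 8, n_B = 8)
Step 2: Count runs R = 6.
Step 3: Under H0 (random ordering), E[R] = 2*n_A*n_B/(n_A+n_B) + 1 = 2*8*8/16 + 1 = 9.0000.
        Var[R] = 2*n_A*n_B*(2*n_A*n_B - n_A - n_B) / ((n_A+n_B)^2 * (n_A+n_B-1)) = 14336/3840 = 3.7333.
        SD[R] = 1.9322.
Step 4: Continuity-corrected z = (R + 0.5 - E[R]) / SD[R] = (6 + 0.5 - 9.0000) / 1.9322 = -1.2939.
Step 5: Two-sided p-value via normal approximation = 2*(1 - Phi(|z|)) = 0.195709.
Step 6: alpha = 0.05. fail to reject H0.

R = 6, z = -1.2939, p = 0.195709, fail to reject H0.


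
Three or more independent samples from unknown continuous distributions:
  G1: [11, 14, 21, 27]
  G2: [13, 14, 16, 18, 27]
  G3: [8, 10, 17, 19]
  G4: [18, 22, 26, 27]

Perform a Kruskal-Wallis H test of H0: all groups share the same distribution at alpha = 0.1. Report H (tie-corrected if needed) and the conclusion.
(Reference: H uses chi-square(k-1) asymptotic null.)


Step 1: Combine all N = 17 observations and assign midranks.
sorted (value, group, rank): (8,G3,1), (10,G3,2), (11,G1,3), (13,G2,4), (14,G1,5.5), (14,G2,5.5), (16,G2,7), (17,G3,8), (18,G2,9.5), (18,G4,9.5), (19,G3,11), (21,G1,12), (22,G4,13), (26,G4,14), (27,G1,16), (27,G2,16), (27,G4,16)
Step 2: Sum ranks within each group.
R_1 = 36.5 (n_1 = 4)
R_2 = 42 (n_2 = 5)
R_3 = 22 (n_3 = 4)
R_4 = 52.5 (n_4 = 4)
Step 3: H = 12/(N(N+1)) * sum(R_i^2/n_i) - 3(N+1)
     = 12/(17*18) * (36.5^2/4 + 42^2/5 + 22^2/4 + 52.5^2/4) - 3*18
     = 0.039216 * 1495.92 - 54
     = 4.663725.
Step 4: Ties present; correction factor C = 1 - 36/(17^3 - 17) = 0.992647. Corrected H = 4.663725 / 0.992647 = 4.698272.
Step 5: Under H0, H ~ chi^2(3); p-value = 0.195272.
Step 6: alpha = 0.1. fail to reject H0.

H = 4.6983, df = 3, p = 0.195272, fail to reject H0.


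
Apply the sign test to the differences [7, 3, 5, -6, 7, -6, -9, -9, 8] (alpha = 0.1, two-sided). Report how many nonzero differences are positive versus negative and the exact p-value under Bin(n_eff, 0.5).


Step 1: Discard zero differences. Original n = 9; n_eff = number of nonzero differences = 9.
Nonzero differences (with sign): +7, +3, +5, -6, +7, -6, -9, -9, +8
Step 2: Count signs: positive = 5, negative = 4.
Step 3: Under H0: P(positive) = 0.5, so the number of positives S ~ Bin(9, 0.5).
Step 4: Two-sided exact p-value = sum of Bin(9,0.5) probabilities at or below the observed probability = 1.000000.
Step 5: alpha = 0.1. fail to reject H0.

n_eff = 9, pos = 5, neg = 4, p = 1.000000, fail to reject H0.


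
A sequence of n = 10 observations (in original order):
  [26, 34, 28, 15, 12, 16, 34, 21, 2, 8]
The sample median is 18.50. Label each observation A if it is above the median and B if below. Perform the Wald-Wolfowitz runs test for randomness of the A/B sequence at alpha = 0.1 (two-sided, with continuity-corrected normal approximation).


Step 1: Compute median = 18.50; label A = above, B = below.
Labels in order: AAABBBAABB  (n_A = 5, n_B = 5)
Step 2: Count runs R = 4.
Step 3: Under H0 (random ordering), E[R] = 2*n_A*n_B/(n_A+n_B) + 1 = 2*5*5/10 + 1 = 6.0000.
        Var[R] = 2*n_A*n_B*(2*n_A*n_B - n_A - n_B) / ((n_A+n_B)^2 * (n_A+n_B-1)) = 2000/900 = 2.2222.
        SD[R] = 1.4907.
Step 4: Continuity-corrected z = (R + 0.5 - E[R]) / SD[R] = (4 + 0.5 - 6.0000) / 1.4907 = -1.0062.
Step 5: Two-sided p-value via normal approximation = 2*(1 - Phi(|z|)) = 0.314305.
Step 6: alpha = 0.1. fail to reject H0.

R = 4, z = -1.0062, p = 0.314305, fail to reject H0.


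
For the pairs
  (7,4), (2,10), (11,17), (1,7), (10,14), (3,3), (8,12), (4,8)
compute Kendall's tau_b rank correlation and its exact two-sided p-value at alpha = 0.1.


Step 1: Enumerate the 28 unordered pairs (i,j) with i<j and classify each by sign(x_j-x_i) * sign(y_j-y_i).
  (1,2):dx=-5,dy=+6->D; (1,3):dx=+4,dy=+13->C; (1,4):dx=-6,dy=+3->D; (1,5):dx=+3,dy=+10->C
  (1,6):dx=-4,dy=-1->C; (1,7):dx=+1,dy=+8->C; (1,8):dx=-3,dy=+4->D; (2,3):dx=+9,dy=+7->C
  (2,4):dx=-1,dy=-3->C; (2,5):dx=+8,dy=+4->C; (2,6):dx=+1,dy=-7->D; (2,7):dx=+6,dy=+2->C
  (2,8):dx=+2,dy=-2->D; (3,4):dx=-10,dy=-10->C; (3,5):dx=-1,dy=-3->C; (3,6):dx=-8,dy=-14->C
  (3,7):dx=-3,dy=-5->C; (3,8):dx=-7,dy=-9->C; (4,5):dx=+9,dy=+7->C; (4,6):dx=+2,dy=-4->D
  (4,7):dx=+7,dy=+5->C; (4,8):dx=+3,dy=+1->C; (5,6):dx=-7,dy=-11->C; (5,7):dx=-2,dy=-2->C
  (5,8):dx=-6,dy=-6->C; (6,7):dx=+5,dy=+9->C; (6,8):dx=+1,dy=+5->C; (7,8):dx=-4,dy=-4->C
Step 2: C = 22, D = 6, total pairs = 28.
Step 3: tau = (C - D)/(n(n-1)/2) = (22 - 6)/28 = 0.571429.
Step 4: Exact two-sided p-value (enumerate n! = 40320 permutations of y under H0): p = 0.061012.
Step 5: alpha = 0.1. reject H0.

tau_b = 0.5714 (C=22, D=6), p = 0.061012, reject H0.


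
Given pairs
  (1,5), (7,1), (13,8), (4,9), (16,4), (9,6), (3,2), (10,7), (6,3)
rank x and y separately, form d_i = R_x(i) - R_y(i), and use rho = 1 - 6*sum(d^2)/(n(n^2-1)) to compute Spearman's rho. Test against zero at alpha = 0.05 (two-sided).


Step 1: Rank x and y separately (midranks; no ties here).
rank(x): 1->1, 7->5, 13->8, 4->3, 16->9, 9->6, 3->2, 10->7, 6->4
rank(y): 5->5, 1->1, 8->8, 9->9, 4->4, 6->6, 2->2, 7->7, 3->3
Step 2: d_i = R_x(i) - R_y(i); compute d_i^2.
  (1-5)^2=16, (5-1)^2=16, (8-8)^2=0, (3-9)^2=36, (9-4)^2=25, (6-6)^2=0, (2-2)^2=0, (7-7)^2=0, (4-3)^2=1
sum(d^2) = 94.
Step 3: rho = 1 - 6*94 / (9*(9^2 - 1)) = 1 - 564/720 = 0.216667.
Step 4: Under H0, t = rho * sqrt((n-2)/(1-rho^2)) = 0.5872 ~ t(7).
Step 5: Two-sided p-value from the t-distribution with 7 df = 0.575515.
Step 6: alpha = 0.05. fail to reject H0.

rho = 0.2167, p = 0.575515, fail to reject H0 at alpha = 0.05.


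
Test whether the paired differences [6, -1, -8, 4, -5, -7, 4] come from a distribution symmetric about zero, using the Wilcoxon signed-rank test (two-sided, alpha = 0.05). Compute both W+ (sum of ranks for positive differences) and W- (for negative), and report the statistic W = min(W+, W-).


Step 1: Drop any zero differences (none here) and take |d_i|.
|d| = [6, 1, 8, 4, 5, 7, 4]
Step 2: Midrank |d_i| (ties get averaged ranks).
ranks: |6|->5, |1|->1, |8|->7, |4|->2.5, |5|->4, |7|->6, |4|->2.5
Step 3: Attach original signs; sum ranks with positive sign and with negative sign.
W+ = 5 + 2.5 + 2.5 = 10
W- = 1 + 7 + 4 + 6 = 18
(Check: W+ + W- = 28 should equal n(n+1)/2 = 28.)
Step 4: Test statistic W = min(W+, W-) = 10.
Step 5: Ties in |d|, so use the tie-corrected normal approximation.
        E[W] = n(n+1)/4 = 7*8/4 = 14.
        Tie groups: |d|=4 (t=2); sum(t^3 - t) = 6.
        Var[W] = n(n+1)(2n+1)/24 - sum(t^3-t)/48 = 840/24 - 6/48 = 34.875.
        z = (W - E[W]) / sqrt(Var[W]) = (10 - 14) / 5.9055 = -0.6773.
        Two-sided p = 2*Phi(z) = 0.498194.
Step 6: alpha = 0.05. fail to reject H0.

W+ = 10, W- = 18, W = min = 10, p = 0.498194, fail to reject H0.


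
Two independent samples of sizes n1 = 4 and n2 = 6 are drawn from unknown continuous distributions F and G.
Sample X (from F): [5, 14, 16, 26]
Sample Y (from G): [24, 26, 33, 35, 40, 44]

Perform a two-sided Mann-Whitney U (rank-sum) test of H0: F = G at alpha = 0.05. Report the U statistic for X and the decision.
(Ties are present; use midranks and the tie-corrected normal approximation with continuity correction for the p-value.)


Step 1: Combine and sort all 10 observations; assign midranks.
sorted (value, group): (5,X), (14,X), (16,X), (24,Y), (26,X), (26,Y), (33,Y), (35,Y), (40,Y), (44,Y)
ranks: 5->1, 14->2, 16->3, 24->4, 26->5.5, 26->5.5, 33->7, 35->8, 40->9, 44->10
Step 2: Rank sum for X: R1 = 1 + 2 + 3 + 5.5 = 11.5.
Step 3: U_X = R1 - n1(n1+1)/2 = 11.5 - 4*5/2 = 11.5 - 10 = 1.5.
       U_Y = n1*n2 - U_X = 24 - 1.5 = 22.5.
Step 4: Ties are present, so use the tie-corrected normal approximation (with continuity correction) for the p-value.
Step 5: p-value = 0.032476; compare to alpha = 0.05. reject H0.

U_X = 1.5, p = 0.032476, reject H0 at alpha = 0.05.


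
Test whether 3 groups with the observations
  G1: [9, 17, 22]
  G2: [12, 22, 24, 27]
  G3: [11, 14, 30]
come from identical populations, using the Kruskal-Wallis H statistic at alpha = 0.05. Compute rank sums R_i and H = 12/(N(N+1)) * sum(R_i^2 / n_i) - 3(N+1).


Step 1: Combine all N = 10 observations and assign midranks.
sorted (value, group, rank): (9,G1,1), (11,G3,2), (12,G2,3), (14,G3,4), (17,G1,5), (22,G1,6.5), (22,G2,6.5), (24,G2,8), (27,G2,9), (30,G3,10)
Step 2: Sum ranks within each group.
R_1 = 12.5 (n_1 = 3)
R_2 = 26.5 (n_2 = 4)
R_3 = 16 (n_3 = 3)
Step 3: H = 12/(N(N+1)) * sum(R_i^2/n_i) - 3(N+1)
     = 12/(10*11) * (12.5^2/3 + 26.5^2/4 + 16^2/3) - 3*11
     = 0.109091 * 312.979 - 33
     = 1.143182.
Step 4: Ties present; correction factor C = 1 - 6/(10^3 - 10) = 0.993939. Corrected H = 1.143182 / 0.993939 = 1.150152.
Step 5: Under H0, H ~ chi^2(2); p-value = 0.562662.
Step 6: alpha = 0.05. fail to reject H0.

H = 1.1502, df = 2, p = 0.562662, fail to reject H0.


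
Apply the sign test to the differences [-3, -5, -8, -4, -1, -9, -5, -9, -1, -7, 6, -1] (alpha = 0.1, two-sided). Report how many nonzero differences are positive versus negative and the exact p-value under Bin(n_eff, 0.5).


Step 1: Discard zero differences. Original n = 12; n_eff = number of nonzero differences = 12.
Nonzero differences (with sign): -3, -5, -8, -4, -1, -9, -5, -9, -1, -7, +6, -1
Step 2: Count signs: positive = 1, negative = 11.
Step 3: Under H0: P(positive) = 0.5, so the number of positives S ~ Bin(12, 0.5).
Step 4: Two-sided exact p-value = sum of Bin(12,0.5) probabilities at or below the observed probability = 0.006348.
Step 5: alpha = 0.1. reject H0.

n_eff = 12, pos = 1, neg = 11, p = 0.006348, reject H0.


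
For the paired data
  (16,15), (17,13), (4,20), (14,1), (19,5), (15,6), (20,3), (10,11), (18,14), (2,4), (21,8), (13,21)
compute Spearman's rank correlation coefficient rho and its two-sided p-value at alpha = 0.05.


Step 1: Rank x and y separately (midranks; no ties here).
rank(x): 16->7, 17->8, 4->2, 14->5, 19->10, 15->6, 20->11, 10->3, 18->9, 2->1, 21->12, 13->4
rank(y): 15->10, 13->8, 20->11, 1->1, 5->4, 6->5, 3->2, 11->7, 14->9, 4->3, 8->6, 21->12
Step 2: d_i = R_x(i) - R_y(i); compute d_i^2.
  (7-10)^2=9, (8-8)^2=0, (2-11)^2=81, (5-1)^2=16, (10-4)^2=36, (6-5)^2=1, (11-2)^2=81, (3-7)^2=16, (9-9)^2=0, (1-3)^2=4, (12-6)^2=36, (4-12)^2=64
sum(d^2) = 344.
Step 3: rho = 1 - 6*344 / (12*(12^2 - 1)) = 1 - 2064/1716 = -0.202797.
Step 4: Under H0, t = rho * sqrt((n-2)/(1-rho^2)) = -0.6549 ~ t(10).
Step 5: Two-sided p-value from the t-distribution with 10 df = 0.527302.
Step 6: alpha = 0.05. fail to reject H0.

rho = -0.2028, p = 0.527302, fail to reject H0 at alpha = 0.05.


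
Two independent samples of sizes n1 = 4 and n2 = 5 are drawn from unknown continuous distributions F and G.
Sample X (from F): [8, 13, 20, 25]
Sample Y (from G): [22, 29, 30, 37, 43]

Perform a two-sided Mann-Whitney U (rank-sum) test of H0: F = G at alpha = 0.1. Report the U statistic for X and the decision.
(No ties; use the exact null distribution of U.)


Step 1: Combine and sort all 9 observations; assign midranks.
sorted (value, group): (8,X), (13,X), (20,X), (22,Y), (25,X), (29,Y), (30,Y), (37,Y), (43,Y)
ranks: 8->1, 13->2, 20->3, 22->4, 25->5, 29->6, 30->7, 37->8, 43->9
Step 2: Rank sum for X: R1 = 1 + 2 + 3 + 5 = 11.
Step 3: U_X = R1 - n1(n1+1)/2 = 11 - 4*5/2 = 11 - 10 = 1.
       U_Y = n1*n2 - U_X = 20 - 1 = 19.
Step 4: No ties, so the exact null distribution of U (based on enumerating the C(9,4) = 126 equally likely rank assignments) gives the two-sided p-value.
Step 5: p-value = 0.031746; compare to alpha = 0.1. reject H0.

U_X = 1, p = 0.031746, reject H0 at alpha = 0.1.


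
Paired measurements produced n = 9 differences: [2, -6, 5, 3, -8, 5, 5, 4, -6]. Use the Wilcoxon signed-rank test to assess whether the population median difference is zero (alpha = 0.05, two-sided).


Step 1: Drop any zero differences (none here) and take |d_i|.
|d| = [2, 6, 5, 3, 8, 5, 5, 4, 6]
Step 2: Midrank |d_i| (ties get averaged ranks).
ranks: |2|->1, |6|->7.5, |5|->5, |3|->2, |8|->9, |5|->5, |5|->5, |4|->3, |6|->7.5
Step 3: Attach original signs; sum ranks with positive sign and with negative sign.
W+ = 1 + 5 + 2 + 5 + 5 + 3 = 21
W- = 7.5 + 9 + 7.5 = 24
(Check: W+ + W- = 45 should equal n(n+1)/2 = 45.)
Step 4: Test statistic W = min(W+, W-) = 21.
Step 5: Ties in |d|, so use the tie-corrected normal approximation.
        E[W] = n(n+1)/4 = 9*10/4 = 22.5.
        Tie groups: |d|=5 (t=3), |d|=6 (t=2); sum(t^3 - t) = 30.
        Var[W] = n(n+1)(2n+1)/24 - sum(t^3-t)/48 = 1710/24 - 30/48 = 70.625.
        z = (W - E[W]) / sqrt(Var[W]) = (21 - 22.5) / 8.4039 = -0.1785.
        Two-sided p = 2*Phi(z) = 0.858339.
Step 6: alpha = 0.05. fail to reject H0.

W+ = 21, W- = 24, W = min = 21, p = 0.858339, fail to reject H0.


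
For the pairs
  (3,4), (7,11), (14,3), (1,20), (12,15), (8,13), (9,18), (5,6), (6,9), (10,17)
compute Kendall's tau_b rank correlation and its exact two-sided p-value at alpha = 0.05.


Step 1: Enumerate the 45 unordered pairs (i,j) with i<j and classify each by sign(x_j-x_i) * sign(y_j-y_i).
  (1,2):dx=+4,dy=+7->C; (1,3):dx=+11,dy=-1->D; (1,4):dx=-2,dy=+16->D; (1,5):dx=+9,dy=+11->C
  (1,6):dx=+5,dy=+9->C; (1,7):dx=+6,dy=+14->C; (1,8):dx=+2,dy=+2->C; (1,9):dx=+3,dy=+5->C
  (1,10):dx=+7,dy=+13->C; (2,3):dx=+7,dy=-8->D; (2,4):dx=-6,dy=+9->D; (2,5):dx=+5,dy=+4->C
  (2,6):dx=+1,dy=+2->C; (2,7):dx=+2,dy=+7->C; (2,8):dx=-2,dy=-5->C; (2,9):dx=-1,dy=-2->C
  (2,10):dx=+3,dy=+6->C; (3,4):dx=-13,dy=+17->D; (3,5):dx=-2,dy=+12->D; (3,6):dx=-6,dy=+10->D
  (3,7):dx=-5,dy=+15->D; (3,8):dx=-9,dy=+3->D; (3,9):dx=-8,dy=+6->D; (3,10):dx=-4,dy=+14->D
  (4,5):dx=+11,dy=-5->D; (4,6):dx=+7,dy=-7->D; (4,7):dx=+8,dy=-2->D; (4,8):dx=+4,dy=-14->D
  (4,9):dx=+5,dy=-11->D; (4,10):dx=+9,dy=-3->D; (5,6):dx=-4,dy=-2->C; (5,7):dx=-3,dy=+3->D
  (5,8):dx=-7,dy=-9->C; (5,9):dx=-6,dy=-6->C; (5,10):dx=-2,dy=+2->D; (6,7):dx=+1,dy=+5->C
  (6,8):dx=-3,dy=-7->C; (6,9):dx=-2,dy=-4->C; (6,10):dx=+2,dy=+4->C; (7,8):dx=-4,dy=-12->C
  (7,9):dx=-3,dy=-9->C; (7,10):dx=+1,dy=-1->D; (8,9):dx=+1,dy=+3->C; (8,10):dx=+5,dy=+11->C
  (9,10):dx=+4,dy=+8->C
Step 2: C = 25, D = 20, total pairs = 45.
Step 3: tau = (C - D)/(n(n-1)/2) = (25 - 20)/45 = 0.111111.
Step 4: Exact two-sided p-value (enumerate n! = 3628800 permutations of y under H0): p = 0.727490.
Step 5: alpha = 0.05. fail to reject H0.

tau_b = 0.1111 (C=25, D=20), p = 0.727490, fail to reject H0.


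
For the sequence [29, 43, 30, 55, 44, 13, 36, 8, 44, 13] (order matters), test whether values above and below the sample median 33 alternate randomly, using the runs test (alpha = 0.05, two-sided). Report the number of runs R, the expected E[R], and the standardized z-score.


Step 1: Compute median = 33; label A = above, B = below.
Labels in order: BABAABABAB  (n_A = 5, n_B = 5)
Step 2: Count runs R = 9.
Step 3: Under H0 (random ordering), E[R] = 2*n_A*n_B/(n_A+n_B) + 1 = 2*5*5/10 + 1 = 6.0000.
        Var[R] = 2*n_A*n_B*(2*n_A*n_B - n_A - n_B) / ((n_A+n_B)^2 * (n_A+n_B-1)) = 2000/900 = 2.2222.
        SD[R] = 1.4907.
Step 4: Continuity-corrected z = (R - 0.5 - E[R]) / SD[R] = (9 - 0.5 - 6.0000) / 1.4907 = 1.6771.
Step 5: Two-sided p-value via normal approximation = 2*(1 - Phi(|z|)) = 0.093533.
Step 6: alpha = 0.05. fail to reject H0.

R = 9, z = 1.6771, p = 0.093533, fail to reject H0.


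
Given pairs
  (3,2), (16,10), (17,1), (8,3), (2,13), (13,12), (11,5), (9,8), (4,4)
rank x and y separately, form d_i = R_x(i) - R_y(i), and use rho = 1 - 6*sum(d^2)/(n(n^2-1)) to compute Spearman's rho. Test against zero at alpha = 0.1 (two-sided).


Step 1: Rank x and y separately (midranks; no ties here).
rank(x): 3->2, 16->8, 17->9, 8->4, 2->1, 13->7, 11->6, 9->5, 4->3
rank(y): 2->2, 10->7, 1->1, 3->3, 13->9, 12->8, 5->5, 8->6, 4->4
Step 2: d_i = R_x(i) - R_y(i); compute d_i^2.
  (2-2)^2=0, (8-7)^2=1, (9-1)^2=64, (4-3)^2=1, (1-9)^2=64, (7-8)^2=1, (6-5)^2=1, (5-6)^2=1, (3-4)^2=1
sum(d^2) = 134.
Step 3: rho = 1 - 6*134 / (9*(9^2 - 1)) = 1 - 804/720 = -0.116667.
Step 4: Under H0, t = rho * sqrt((n-2)/(1-rho^2)) = -0.3108 ~ t(7).
Step 5: Two-sided p-value from the t-distribution with 7 df = 0.765008.
Step 6: alpha = 0.1. fail to reject H0.

rho = -0.1167, p = 0.765008, fail to reject H0 at alpha = 0.1.


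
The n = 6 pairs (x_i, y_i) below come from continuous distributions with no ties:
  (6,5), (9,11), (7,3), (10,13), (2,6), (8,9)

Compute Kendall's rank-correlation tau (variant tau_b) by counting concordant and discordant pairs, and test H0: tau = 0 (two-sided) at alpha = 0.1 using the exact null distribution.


Step 1: Enumerate the 15 unordered pairs (i,j) with i<j and classify each by sign(x_j-x_i) * sign(y_j-y_i).
  (1,2):dx=+3,dy=+6->C; (1,3):dx=+1,dy=-2->D; (1,4):dx=+4,dy=+8->C; (1,5):dx=-4,dy=+1->D
  (1,6):dx=+2,dy=+4->C; (2,3):dx=-2,dy=-8->C; (2,4):dx=+1,dy=+2->C; (2,5):dx=-7,dy=-5->C
  (2,6):dx=-1,dy=-2->C; (3,4):dx=+3,dy=+10->C; (3,5):dx=-5,dy=+3->D; (3,6):dx=+1,dy=+6->C
  (4,5):dx=-8,dy=-7->C; (4,6):dx=-2,dy=-4->C; (5,6):dx=+6,dy=+3->C
Step 2: C = 12, D = 3, total pairs = 15.
Step 3: tau = (C - D)/(n(n-1)/2) = (12 - 3)/15 = 0.600000.
Step 4: Exact two-sided p-value (enumerate n! = 720 permutations of y under H0): p = 0.136111.
Step 5: alpha = 0.1. fail to reject H0.

tau_b = 0.6000 (C=12, D=3), p = 0.136111, fail to reject H0.


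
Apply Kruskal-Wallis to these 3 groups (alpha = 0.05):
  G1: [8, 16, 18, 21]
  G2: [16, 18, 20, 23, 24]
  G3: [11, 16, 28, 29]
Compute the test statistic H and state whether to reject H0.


Step 1: Combine all N = 13 observations and assign midranks.
sorted (value, group, rank): (8,G1,1), (11,G3,2), (16,G1,4), (16,G2,4), (16,G3,4), (18,G1,6.5), (18,G2,6.5), (20,G2,8), (21,G1,9), (23,G2,10), (24,G2,11), (28,G3,12), (29,G3,13)
Step 2: Sum ranks within each group.
R_1 = 20.5 (n_1 = 4)
R_2 = 39.5 (n_2 = 5)
R_3 = 31 (n_3 = 4)
Step 3: H = 12/(N(N+1)) * sum(R_i^2/n_i) - 3(N+1)
     = 12/(13*14) * (20.5^2/4 + 39.5^2/5 + 31^2/4) - 3*14
     = 0.065934 * 657.362 - 42
     = 1.342582.
Step 4: Ties present; correction factor C = 1 - 30/(13^3 - 13) = 0.986264. Corrected H = 1.342582 / 0.986264 = 1.361281.
Step 5: Under H0, H ~ chi^2(2); p-value = 0.506293.
Step 6: alpha = 0.05. fail to reject H0.

H = 1.3613, df = 2, p = 0.506293, fail to reject H0.


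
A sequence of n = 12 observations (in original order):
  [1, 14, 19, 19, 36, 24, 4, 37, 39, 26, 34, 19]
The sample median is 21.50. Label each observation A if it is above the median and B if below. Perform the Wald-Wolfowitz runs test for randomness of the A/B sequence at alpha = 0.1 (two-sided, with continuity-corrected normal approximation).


Step 1: Compute median = 21.50; label A = above, B = below.
Labels in order: BBBBAABAAAAB  (n_A = 6, n_B = 6)
Step 2: Count runs R = 5.
Step 3: Under H0 (random ordering), E[R] = 2*n_A*n_B/(n_A+n_B) + 1 = 2*6*6/12 + 1 = 7.0000.
        Var[R] = 2*n_A*n_B*(2*n_A*n_B - n_A - n_B) / ((n_A+n_B)^2 * (n_A+n_B-1)) = 4320/1584 = 2.7273.
        SD[R] = 1.6514.
Step 4: Continuity-corrected z = (R + 0.5 - E[R]) / SD[R] = (5 + 0.5 - 7.0000) / 1.6514 = -0.9083.
Step 5: Two-sided p-value via normal approximation = 2*(1 - Phi(|z|)) = 0.363722.
Step 6: alpha = 0.1. fail to reject H0.

R = 5, z = -0.9083, p = 0.363722, fail to reject H0.


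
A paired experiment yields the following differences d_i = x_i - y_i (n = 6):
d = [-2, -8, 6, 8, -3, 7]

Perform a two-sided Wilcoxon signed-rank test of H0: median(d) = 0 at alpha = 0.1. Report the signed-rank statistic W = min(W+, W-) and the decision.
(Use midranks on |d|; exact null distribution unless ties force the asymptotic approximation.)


Step 1: Drop any zero differences (none here) and take |d_i|.
|d| = [2, 8, 6, 8, 3, 7]
Step 2: Midrank |d_i| (ties get averaged ranks).
ranks: |2|->1, |8|->5.5, |6|->3, |8|->5.5, |3|->2, |7|->4
Step 3: Attach original signs; sum ranks with positive sign and with negative sign.
W+ = 3 + 5.5 + 4 = 12.5
W- = 1 + 5.5 + 2 = 8.5
(Check: W+ + W- = 21 should equal n(n+1)/2 = 21.)
Step 4: Test statistic W = min(W+, W-) = 8.5.
Step 5: Ties in |d|, so use the tie-corrected normal approximation.
        E[W] = n(n+1)/4 = 6*7/4 = 10.5.
        Tie groups: |d|=8 (t=2); sum(t^3 - t) = 6.
        Var[W] = n(n+1)(2n+1)/24 - sum(t^3-t)/48 = 546/24 - 6/48 = 22.625.
        z = (W - E[W]) / sqrt(Var[W]) = (8.5 - 10.5) / 4.7566 = -0.4205.
        Two-sided p = 2*Phi(z) = 0.674142.
Step 6: alpha = 0.1. fail to reject H0.

W+ = 12.5, W- = 8.5, W = min = 8.5, p = 0.674142, fail to reject H0.


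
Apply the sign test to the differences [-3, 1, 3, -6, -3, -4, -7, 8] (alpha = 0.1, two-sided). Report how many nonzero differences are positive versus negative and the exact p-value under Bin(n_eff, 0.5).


Step 1: Discard zero differences. Original n = 8; n_eff = number of nonzero differences = 8.
Nonzero differences (with sign): -3, +1, +3, -6, -3, -4, -7, +8
Step 2: Count signs: positive = 3, negative = 5.
Step 3: Under H0: P(positive) = 0.5, so the number of positives S ~ Bin(8, 0.5).
Step 4: Two-sided exact p-value = sum of Bin(8,0.5) probabilities at or below the observed probability = 0.726562.
Step 5: alpha = 0.1. fail to reject H0.

n_eff = 8, pos = 3, neg = 5, p = 0.726562, fail to reject H0.


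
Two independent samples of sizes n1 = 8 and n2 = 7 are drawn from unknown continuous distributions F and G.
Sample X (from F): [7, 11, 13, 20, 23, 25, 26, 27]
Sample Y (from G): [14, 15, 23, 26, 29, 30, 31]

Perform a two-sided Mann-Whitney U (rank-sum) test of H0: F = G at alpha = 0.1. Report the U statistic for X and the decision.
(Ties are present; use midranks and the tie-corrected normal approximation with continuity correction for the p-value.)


Step 1: Combine and sort all 15 observations; assign midranks.
sorted (value, group): (7,X), (11,X), (13,X), (14,Y), (15,Y), (20,X), (23,X), (23,Y), (25,X), (26,X), (26,Y), (27,X), (29,Y), (30,Y), (31,Y)
ranks: 7->1, 11->2, 13->3, 14->4, 15->5, 20->6, 23->7.5, 23->7.5, 25->9, 26->10.5, 26->10.5, 27->12, 29->13, 30->14, 31->15
Step 2: Rank sum for X: R1 = 1 + 2 + 3 + 6 + 7.5 + 9 + 10.5 + 12 = 51.
Step 3: U_X = R1 - n1(n1+1)/2 = 51 - 8*9/2 = 51 - 36 = 15.
       U_Y = n1*n2 - U_X = 56 - 15 = 41.
Step 4: Ties are present, so use the tie-corrected normal approximation (with continuity correction) for the p-value.
Step 5: p-value = 0.147286; compare to alpha = 0.1. fail to reject H0.

U_X = 15, p = 0.147286, fail to reject H0 at alpha = 0.1.


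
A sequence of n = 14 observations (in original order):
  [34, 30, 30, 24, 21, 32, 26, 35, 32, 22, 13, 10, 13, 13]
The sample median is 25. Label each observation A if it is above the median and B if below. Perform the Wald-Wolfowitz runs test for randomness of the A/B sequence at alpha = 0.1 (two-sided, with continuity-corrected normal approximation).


Step 1: Compute median = 25; label A = above, B = below.
Labels in order: AAABBAAAABBBBB  (n_A = 7, n_B = 7)
Step 2: Count runs R = 4.
Step 3: Under H0 (random ordering), E[R] = 2*n_A*n_B/(n_A+n_B) + 1 = 2*7*7/14 + 1 = 8.0000.
        Var[R] = 2*n_A*n_B*(2*n_A*n_B - n_A - n_B) / ((n_A+n_B)^2 * (n_A+n_B-1)) = 8232/2548 = 3.2308.
        SD[R] = 1.7974.
Step 4: Continuity-corrected z = (R + 0.5 - E[R]) / SD[R] = (4 + 0.5 - 8.0000) / 1.7974 = -1.9472.
Step 5: Two-sided p-value via normal approximation = 2*(1 - Phi(|z|)) = 0.051508.
Step 6: alpha = 0.1. reject H0.

R = 4, z = -1.9472, p = 0.051508, reject H0.


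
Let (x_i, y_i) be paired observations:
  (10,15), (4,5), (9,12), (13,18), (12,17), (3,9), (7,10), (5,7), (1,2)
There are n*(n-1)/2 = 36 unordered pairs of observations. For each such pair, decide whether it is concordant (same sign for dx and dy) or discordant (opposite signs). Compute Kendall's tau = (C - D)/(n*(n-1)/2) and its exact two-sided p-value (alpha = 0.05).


Step 1: Enumerate the 36 unordered pairs (i,j) with i<j and classify each by sign(x_j-x_i) * sign(y_j-y_i).
  (1,2):dx=-6,dy=-10->C; (1,3):dx=-1,dy=-3->C; (1,4):dx=+3,dy=+3->C; (1,5):dx=+2,dy=+2->C
  (1,6):dx=-7,dy=-6->C; (1,7):dx=-3,dy=-5->C; (1,8):dx=-5,dy=-8->C; (1,9):dx=-9,dy=-13->C
  (2,3):dx=+5,dy=+7->C; (2,4):dx=+9,dy=+13->C; (2,5):dx=+8,dy=+12->C; (2,6):dx=-1,dy=+4->D
  (2,7):dx=+3,dy=+5->C; (2,8):dx=+1,dy=+2->C; (2,9):dx=-3,dy=-3->C; (3,4):dx=+4,dy=+6->C
  (3,5):dx=+3,dy=+5->C; (3,6):dx=-6,dy=-3->C; (3,7):dx=-2,dy=-2->C; (3,8):dx=-4,dy=-5->C
  (3,9):dx=-8,dy=-10->C; (4,5):dx=-1,dy=-1->C; (4,6):dx=-10,dy=-9->C; (4,7):dx=-6,dy=-8->C
  (4,8):dx=-8,dy=-11->C; (4,9):dx=-12,dy=-16->C; (5,6):dx=-9,dy=-8->C; (5,7):dx=-5,dy=-7->C
  (5,8):dx=-7,dy=-10->C; (5,9):dx=-11,dy=-15->C; (6,7):dx=+4,dy=+1->C; (6,8):dx=+2,dy=-2->D
  (6,9):dx=-2,dy=-7->C; (7,8):dx=-2,dy=-3->C; (7,9):dx=-6,dy=-8->C; (8,9):dx=-4,dy=-5->C
Step 2: C = 34, D = 2, total pairs = 36.
Step 3: tau = (C - D)/(n(n-1)/2) = (34 - 2)/36 = 0.888889.
Step 4: Exact two-sided p-value (enumerate n! = 362880 permutations of y under H0): p = 0.000243.
Step 5: alpha = 0.05. reject H0.

tau_b = 0.8889 (C=34, D=2), p = 0.000243, reject H0.


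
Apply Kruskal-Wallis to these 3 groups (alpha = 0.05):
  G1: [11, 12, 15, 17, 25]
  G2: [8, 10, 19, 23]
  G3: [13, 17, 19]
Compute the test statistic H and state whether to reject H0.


Step 1: Combine all N = 12 observations and assign midranks.
sorted (value, group, rank): (8,G2,1), (10,G2,2), (11,G1,3), (12,G1,4), (13,G3,5), (15,G1,6), (17,G1,7.5), (17,G3,7.5), (19,G2,9.5), (19,G3,9.5), (23,G2,11), (25,G1,12)
Step 2: Sum ranks within each group.
R_1 = 32.5 (n_1 = 5)
R_2 = 23.5 (n_2 = 4)
R_3 = 22 (n_3 = 3)
Step 3: H = 12/(N(N+1)) * sum(R_i^2/n_i) - 3(N+1)
     = 12/(12*13) * (32.5^2/5 + 23.5^2/4 + 22^2/3) - 3*13
     = 0.076923 * 510.646 - 39
     = 0.280449.
Step 4: Ties present; correction factor C = 1 - 12/(12^3 - 12) = 0.993007. Corrected H = 0.280449 / 0.993007 = 0.282424.
Step 5: Under H0, H ~ chi^2(2); p-value = 0.868305.
Step 6: alpha = 0.05. fail to reject H0.

H = 0.2824, df = 2, p = 0.868305, fail to reject H0.


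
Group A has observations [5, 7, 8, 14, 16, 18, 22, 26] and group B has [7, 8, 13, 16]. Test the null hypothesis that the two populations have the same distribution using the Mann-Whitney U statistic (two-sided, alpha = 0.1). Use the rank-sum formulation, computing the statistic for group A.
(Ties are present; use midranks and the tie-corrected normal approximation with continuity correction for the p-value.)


Step 1: Combine and sort all 12 observations; assign midranks.
sorted (value, group): (5,X), (7,X), (7,Y), (8,X), (8,Y), (13,Y), (14,X), (16,X), (16,Y), (18,X), (22,X), (26,X)
ranks: 5->1, 7->2.5, 7->2.5, 8->4.5, 8->4.5, 13->6, 14->7, 16->8.5, 16->8.5, 18->10, 22->11, 26->12
Step 2: Rank sum for X: R1 = 1 + 2.5 + 4.5 + 7 + 8.5 + 10 + 11 + 12 = 56.5.
Step 3: U_X = R1 - n1(n1+1)/2 = 56.5 - 8*9/2 = 56.5 - 36 = 20.5.
       U_Y = n1*n2 - U_X = 32 - 20.5 = 11.5.
Step 4: Ties are present, so use the tie-corrected normal approximation (with continuity correction) for the p-value.
Step 5: p-value = 0.494634; compare to alpha = 0.1. fail to reject H0.

U_X = 20.5, p = 0.494634, fail to reject H0 at alpha = 0.1.


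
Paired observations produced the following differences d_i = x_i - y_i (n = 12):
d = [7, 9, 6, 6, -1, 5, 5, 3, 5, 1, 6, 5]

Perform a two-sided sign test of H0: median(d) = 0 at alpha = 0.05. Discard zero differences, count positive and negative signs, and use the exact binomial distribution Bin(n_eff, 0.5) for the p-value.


Step 1: Discard zero differences. Original n = 12; n_eff = number of nonzero differences = 12.
Nonzero differences (with sign): +7, +9, +6, +6, -1, +5, +5, +3, +5, +1, +6, +5
Step 2: Count signs: positive = 11, negative = 1.
Step 3: Under H0: P(positive) = 0.5, so the number of positives S ~ Bin(12, 0.5).
Step 4: Two-sided exact p-value = sum of Bin(12,0.5) probabilities at or below the observed probability = 0.006348.
Step 5: alpha = 0.05. reject H0.

n_eff = 12, pos = 11, neg = 1, p = 0.006348, reject H0.


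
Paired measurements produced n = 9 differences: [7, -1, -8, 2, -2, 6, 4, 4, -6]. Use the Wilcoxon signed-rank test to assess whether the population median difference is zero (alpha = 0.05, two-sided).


Step 1: Drop any zero differences (none here) and take |d_i|.
|d| = [7, 1, 8, 2, 2, 6, 4, 4, 6]
Step 2: Midrank |d_i| (ties get averaged ranks).
ranks: |7|->8, |1|->1, |8|->9, |2|->2.5, |2|->2.5, |6|->6.5, |4|->4.5, |4|->4.5, |6|->6.5
Step 3: Attach original signs; sum ranks with positive sign and with negative sign.
W+ = 8 + 2.5 + 6.5 + 4.5 + 4.5 = 26
W- = 1 + 9 + 2.5 + 6.5 = 19
(Check: W+ + W- = 45 should equal n(n+1)/2 = 45.)
Step 4: Test statistic W = min(W+, W-) = 19.
Step 5: Ties in |d|, so use the tie-corrected normal approximation.
        E[W] = n(n+1)/4 = 9*10/4 = 22.5.
        Tie groups: |d|=2 (t=2), |d|=4 (t=2), |d|=6 (t=2); sum(t^3 - t) = 18.
        Var[W] = n(n+1)(2n+1)/24 - sum(t^3-t)/48 = 1710/24 - 18/48 = 70.875.
        z = (W - E[W]) / sqrt(Var[W]) = (19 - 22.5) / 8.4187 = -0.4157.
        Two-sided p = 2*Phi(z) = 0.677600.
Step 6: alpha = 0.05. fail to reject H0.

W+ = 26, W- = 19, W = min = 19, p = 0.677600, fail to reject H0.


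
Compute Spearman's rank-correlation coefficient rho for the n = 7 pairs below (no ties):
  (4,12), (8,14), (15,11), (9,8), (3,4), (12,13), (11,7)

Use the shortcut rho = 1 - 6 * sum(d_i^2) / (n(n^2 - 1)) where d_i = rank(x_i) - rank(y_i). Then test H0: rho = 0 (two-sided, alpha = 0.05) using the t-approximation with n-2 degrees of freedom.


Step 1: Rank x and y separately (midranks; no ties here).
rank(x): 4->2, 8->3, 15->7, 9->4, 3->1, 12->6, 11->5
rank(y): 12->5, 14->7, 11->4, 8->3, 4->1, 13->6, 7->2
Step 2: d_i = R_x(i) - R_y(i); compute d_i^2.
  (2-5)^2=9, (3-7)^2=16, (7-4)^2=9, (4-3)^2=1, (1-1)^2=0, (6-6)^2=0, (5-2)^2=9
sum(d^2) = 44.
Step 3: rho = 1 - 6*44 / (7*(7^2 - 1)) = 1 - 264/336 = 0.214286.
Step 4: Under H0, t = rho * sqrt((n-2)/(1-rho^2)) = 0.4906 ~ t(5).
Step 5: Two-sided p-value from the t-distribution with 5 df = 0.644512.
Step 6: alpha = 0.05. fail to reject H0.

rho = 0.2143, p = 0.644512, fail to reject H0 at alpha = 0.05.


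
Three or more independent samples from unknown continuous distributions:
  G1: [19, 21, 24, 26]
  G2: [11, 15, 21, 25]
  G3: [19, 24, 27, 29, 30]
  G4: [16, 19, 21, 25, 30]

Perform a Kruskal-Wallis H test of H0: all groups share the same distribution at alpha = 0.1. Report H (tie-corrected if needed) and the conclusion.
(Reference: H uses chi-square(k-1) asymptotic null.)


Step 1: Combine all N = 18 observations and assign midranks.
sorted (value, group, rank): (11,G2,1), (15,G2,2), (16,G4,3), (19,G1,5), (19,G3,5), (19,G4,5), (21,G1,8), (21,G2,8), (21,G4,8), (24,G1,10.5), (24,G3,10.5), (25,G2,12.5), (25,G4,12.5), (26,G1,14), (27,G3,15), (29,G3,16), (30,G3,17.5), (30,G4,17.5)
Step 2: Sum ranks within each group.
R_1 = 37.5 (n_1 = 4)
R_2 = 23.5 (n_2 = 4)
R_3 = 64 (n_3 = 5)
R_4 = 46 (n_4 = 5)
Step 3: H = 12/(N(N+1)) * sum(R_i^2/n_i) - 3(N+1)
     = 12/(18*19) * (37.5^2/4 + 23.5^2/4 + 64^2/5 + 46^2/5) - 3*19
     = 0.035088 * 1732.03 - 57
     = 3.772807.
Step 4: Ties present; correction factor C = 1 - 66/(18^3 - 18) = 0.988648. Corrected H = 3.772807 / 0.988648 = 3.816127.
Step 5: Under H0, H ~ chi^2(3); p-value = 0.282016.
Step 6: alpha = 0.1. fail to reject H0.

H = 3.8161, df = 3, p = 0.282016, fail to reject H0.


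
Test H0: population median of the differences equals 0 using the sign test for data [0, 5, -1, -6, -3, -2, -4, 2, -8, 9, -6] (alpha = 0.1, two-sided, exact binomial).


Step 1: Discard zero differences. Original n = 11; n_eff = number of nonzero differences = 10.
Nonzero differences (with sign): +5, -1, -6, -3, -2, -4, +2, -8, +9, -6
Step 2: Count signs: positive = 3, negative = 7.
Step 3: Under H0: P(positive) = 0.5, so the number of positives S ~ Bin(10, 0.5).
Step 4: Two-sided exact p-value = sum of Bin(10,0.5) probabilities at or below the observed probability = 0.343750.
Step 5: alpha = 0.1. fail to reject H0.

n_eff = 10, pos = 3, neg = 7, p = 0.343750, fail to reject H0.


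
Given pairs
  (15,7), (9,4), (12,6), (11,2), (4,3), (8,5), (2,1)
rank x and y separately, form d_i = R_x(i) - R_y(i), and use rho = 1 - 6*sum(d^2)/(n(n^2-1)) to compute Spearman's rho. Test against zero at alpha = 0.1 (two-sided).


Step 1: Rank x and y separately (midranks; no ties here).
rank(x): 15->7, 9->4, 12->6, 11->5, 4->2, 8->3, 2->1
rank(y): 7->7, 4->4, 6->6, 2->2, 3->3, 5->5, 1->1
Step 2: d_i = R_x(i) - R_y(i); compute d_i^2.
  (7-7)^2=0, (4-4)^2=0, (6-6)^2=0, (5-2)^2=9, (2-3)^2=1, (3-5)^2=4, (1-1)^2=0
sum(d^2) = 14.
Step 3: rho = 1 - 6*14 / (7*(7^2 - 1)) = 1 - 84/336 = 0.750000.
Step 4: Under H0, t = rho * sqrt((n-2)/(1-rho^2)) = 2.5355 ~ t(5).
Step 5: Two-sided p-value from the t-distribution with 5 df = 0.052181.
Step 6: alpha = 0.1. reject H0.

rho = 0.7500, p = 0.052181, reject H0 at alpha = 0.1.


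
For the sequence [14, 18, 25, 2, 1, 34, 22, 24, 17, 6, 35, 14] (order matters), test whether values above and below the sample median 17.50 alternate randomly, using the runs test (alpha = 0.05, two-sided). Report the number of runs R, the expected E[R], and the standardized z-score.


Step 1: Compute median = 17.50; label A = above, B = below.
Labels in order: BAABBAAABBAB  (n_A = 6, n_B = 6)
Step 2: Count runs R = 7.
Step 3: Under H0 (random ordering), E[R] = 2*n_A*n_B/(n_A+n_B) + 1 = 2*6*6/12 + 1 = 7.0000.
        Var[R] = 2*n_A*n_B*(2*n_A*n_B - n_A - n_B) / ((n_A+n_B)^2 * (n_A+n_B-1)) = 4320/1584 = 2.7273.
        SD[R] = 1.6514.
Step 4: R = E[R], so z = 0 with no continuity correction.
Step 5: Two-sided p-value via normal approximation = 2*(1 - Phi(|z|)) = 1.000000.
Step 6: alpha = 0.05. fail to reject H0.

R = 7, z = 0.0000, p = 1.000000, fail to reject H0.
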